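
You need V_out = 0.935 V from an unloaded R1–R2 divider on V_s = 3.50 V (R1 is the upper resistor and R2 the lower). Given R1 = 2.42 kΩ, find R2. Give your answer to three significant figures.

V_out/V_s = R2/(R1+R2) = 0.2671.
So R2 = R1 · V_out/(V_s − V_out) = 2.42 × 0.935/(3.50 − 0.935) = 2.42 × 0.3645 = 0.8821 kΩ.

R2 ≈ 0.882 kΩ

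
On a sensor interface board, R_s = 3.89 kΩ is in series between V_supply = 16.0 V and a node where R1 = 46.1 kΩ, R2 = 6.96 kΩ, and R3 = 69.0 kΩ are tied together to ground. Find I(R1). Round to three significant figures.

Parallel bank: R_p = 1/(1/46.1 + 1/6.96 + 1/69.0) = 5.560 kΩ.
Node voltage V_A = V_supply · R_p/(R_s + R_p) = 16.0 × 0.5884 = 9.414 V.
I(R1) = V_A / R1 = 9.414/46.1 = 0.2042 mA.
(Check via current divider: I_total = 1.693 mA; share G_k/ΣG = 0.1206 → same result.)

I ≈ 0.204 mA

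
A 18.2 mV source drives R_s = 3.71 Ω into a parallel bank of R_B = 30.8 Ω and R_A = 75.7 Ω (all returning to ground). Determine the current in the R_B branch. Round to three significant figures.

I ≈ 0.505 mA

Combine the parallel branches: R_p = (1/30.8 + 1/75.7)⁻¹ = 21.89 Ω.
Node voltage V_A = V_CC · R_p/(R_s + R_p) = 18.2 × 0.8551 = 15.56 mV.
Branch current I = V_A/R_B = 15.56/30.8 = 0.5053 mA.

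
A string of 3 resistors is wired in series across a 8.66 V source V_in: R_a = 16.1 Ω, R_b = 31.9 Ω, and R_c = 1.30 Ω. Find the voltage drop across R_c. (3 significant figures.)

ΣR = 16.1 + 31.9 + 1.30 = 49.30 Ω.
By the voltage-divider rule, V = 8.66 × 1.300/49.30 = 0.2284 V.

V ≈ 0.228 V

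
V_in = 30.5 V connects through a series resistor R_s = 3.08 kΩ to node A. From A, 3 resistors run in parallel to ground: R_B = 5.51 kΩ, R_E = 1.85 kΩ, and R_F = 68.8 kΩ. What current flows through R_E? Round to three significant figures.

I ≈ 5.04 mA

Parallel bank: R_p = 1/(1/5.51 + 1/1.85 + 1/68.8) = 1.358 kΩ.
Node voltage V_A = V_in · R_p/(R_s + R_p) = 30.5 × 0.3059 = 9.331 V.
I(R_E) = V_A / R_E = 9.331/1.85 = 5.044 mA.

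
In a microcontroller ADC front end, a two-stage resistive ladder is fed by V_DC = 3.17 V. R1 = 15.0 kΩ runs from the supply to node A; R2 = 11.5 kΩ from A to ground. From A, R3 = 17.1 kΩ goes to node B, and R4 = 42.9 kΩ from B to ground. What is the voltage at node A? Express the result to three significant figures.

V_A ≈ 1.24 V

The second stage (R3 + R4 = 60.00 kΩ) loads node A in parallel with R2.
R2 ‖ (R3+R4) = 9.650 kΩ.
V_A = 3.17 × 9.650/(15.0 + 9.650) = 1.241 V.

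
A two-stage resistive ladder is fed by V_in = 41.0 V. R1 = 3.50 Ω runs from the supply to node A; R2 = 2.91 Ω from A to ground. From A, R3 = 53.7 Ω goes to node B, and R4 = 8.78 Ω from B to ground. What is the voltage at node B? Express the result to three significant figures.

The second stage (R3 + R4 = 62.48 Ω) loads node A in parallel with R2.
R2 ‖ (R3+R4) = 2.780 Ω.
V_A = 41.0 × 2.780/(3.50 + 2.780) = 18.15 V.
Stage 2 is unloaded, so V_B = V_A · R4/(R3+R4) = 18.15 × 8.78/62.48 = 2.551 V.

V_B ≈ 2.55 V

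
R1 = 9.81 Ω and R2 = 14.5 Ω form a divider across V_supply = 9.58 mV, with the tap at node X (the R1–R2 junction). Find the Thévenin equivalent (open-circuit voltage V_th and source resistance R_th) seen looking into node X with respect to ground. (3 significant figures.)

V_th ≈ 5.71 mV, R_th ≈ 5.85 Ω

With X open, the divider is unloaded: V_th = 9.58 × 14.5/24.31 = 5.714 mV.
Looking into X with the source shorted: R_th = R1·R2/(R1+R2) = 9.810 × 14.5/24.31 = 5.851 Ω.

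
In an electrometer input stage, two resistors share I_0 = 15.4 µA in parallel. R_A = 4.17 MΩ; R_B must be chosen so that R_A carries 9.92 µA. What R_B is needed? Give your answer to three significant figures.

In a two-way split, I_A/I_0 = R_B/(R_A + R_B).
9.92/15.4 = R_B/(R_A + R_B) → R_B = R_A · (0.6442)/(1 − 0.6442) = 4.17 × 1.810 = 7.549 MΩ.

R_B ≈ 7.55 MΩ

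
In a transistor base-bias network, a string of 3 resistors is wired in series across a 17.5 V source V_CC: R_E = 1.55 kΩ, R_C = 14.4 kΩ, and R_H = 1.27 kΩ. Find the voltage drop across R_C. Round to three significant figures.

Total series resistance ΣR = 1.55 + 14.4 + 1.27 = 17.22 kΩ.
V = V_CC · R/ΣR = 17.5 × 0.8362 = 14.63 V.

V ≈ 14.6 V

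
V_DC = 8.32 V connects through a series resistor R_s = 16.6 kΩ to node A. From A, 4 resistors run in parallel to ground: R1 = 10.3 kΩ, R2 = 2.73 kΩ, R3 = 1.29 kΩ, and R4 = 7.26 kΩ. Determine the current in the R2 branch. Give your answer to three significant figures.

Equivalent of the parallel group: R_p = 0.7266 kΩ.
V_A = 8.32 × 0.7266/17.33 = 0.3489 V.
Branch current I = V_A/R2 = 0.3489/2.73 = 0.1278 mA.
(Equivalently: I_total = 0.4802 mA, then current-divider fraction G_k/ΣG = 0.2661.)

I ≈ 0.128 mA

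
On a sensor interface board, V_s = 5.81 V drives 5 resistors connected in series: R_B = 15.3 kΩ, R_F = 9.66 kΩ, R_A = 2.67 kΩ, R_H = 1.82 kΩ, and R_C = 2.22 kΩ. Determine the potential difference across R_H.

V ≈ 0.334 V

ΣR = 15.3 + 9.66 + 2.67 + 1.82 + 2.22 = 31.67 kΩ.
V = V_s · R/ΣR = 5.81 × 0.05747 = 0.3339 V.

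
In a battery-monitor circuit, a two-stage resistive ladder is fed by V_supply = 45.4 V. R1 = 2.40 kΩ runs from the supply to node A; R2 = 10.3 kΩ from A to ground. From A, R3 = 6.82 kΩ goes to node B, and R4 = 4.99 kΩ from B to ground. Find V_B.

V_B ≈ 13.4 V

Node A sees R2 in parallel with the series input of stage 2, R3 + R4 = 11.81 kΩ.
Effective lower resistance at A: R2 ‖ 11.81 = 5.502 kΩ.
V_A = 45.4 × 5.502/(2.40 + 5.502) = 31.61 V.
V_B = V_A × 0.4225 = 13.36 V.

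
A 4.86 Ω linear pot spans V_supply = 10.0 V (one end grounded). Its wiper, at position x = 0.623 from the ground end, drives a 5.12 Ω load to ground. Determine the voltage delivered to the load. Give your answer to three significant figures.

Split the track: R_lower = x·R_p = 3.028 Ω, R_upper = (1−x)·R_p = 1.832 Ω.
Lower segment in parallel with the load: 3.028 ‖ 5.12 = 1.903 Ω.
Then V_out = V_supply · 1.903/(1.832 + 1.903) = 5.094 V.

V_out ≈ 5.09 V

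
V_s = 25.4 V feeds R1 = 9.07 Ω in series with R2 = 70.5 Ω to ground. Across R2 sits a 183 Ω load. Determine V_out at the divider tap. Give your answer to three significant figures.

R2 ‖ R_L = (70.5 × 183)/(70.5 + 183) = 50.89 Ω.
Now apply the divider: V_out = 25.4 × 0.8487 = 21.56 V.

V_out ≈ 21.6 V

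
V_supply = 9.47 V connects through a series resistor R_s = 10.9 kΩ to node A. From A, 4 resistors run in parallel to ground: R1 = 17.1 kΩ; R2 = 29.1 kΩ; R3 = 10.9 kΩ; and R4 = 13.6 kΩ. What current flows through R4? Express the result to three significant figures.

I ≈ 0.183 mA

Combine the parallel branches: R_p = (1/17.1 + 1/29.1 + 1/10.9 + 1/13.6)⁻¹ = 3.874 kΩ.
Node voltage V_A = V_supply · R_p/(R_s + R_p) = 9.47 × 0.2622 = 2.483 V.
I(R4) = V_A / R4 = 2.483/13.6 = 0.1826 mA.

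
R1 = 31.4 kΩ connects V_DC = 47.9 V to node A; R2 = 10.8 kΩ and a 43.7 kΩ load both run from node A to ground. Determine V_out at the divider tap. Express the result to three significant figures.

V_out ≈ 10.4 V

The load sits in parallel with R2, giving an effective lower resistance R2' = R2·R_L/(R2+R_L) = 8.660 kΩ.
Then V_out = V_DC · R2'/(R1 + R2') = 47.9 × 8.660/40.06 = 10.35 V.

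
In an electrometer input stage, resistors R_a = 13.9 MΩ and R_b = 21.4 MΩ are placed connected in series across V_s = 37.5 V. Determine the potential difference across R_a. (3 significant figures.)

Series total: ΣR = 13.9 + 21.4 = 35.30 MΩ.
V = V_s · R/ΣR = 37.5 × 0.3938 = 14.77 V.

V ≈ 14.8 V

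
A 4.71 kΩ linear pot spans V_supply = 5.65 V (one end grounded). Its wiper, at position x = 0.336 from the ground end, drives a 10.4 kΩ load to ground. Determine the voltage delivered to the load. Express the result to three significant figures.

V_out ≈ 1.72 V

Split the track: R_lower = x·R_p = 1.583 kΩ, R_upper = (1−x)·R_p = 3.127 kΩ.
R_L loads the lower segment: effective lower R = 1.374 kΩ.
Then V_out = V_supply · 1.374/(3.127 + 1.374) = 1.724 V.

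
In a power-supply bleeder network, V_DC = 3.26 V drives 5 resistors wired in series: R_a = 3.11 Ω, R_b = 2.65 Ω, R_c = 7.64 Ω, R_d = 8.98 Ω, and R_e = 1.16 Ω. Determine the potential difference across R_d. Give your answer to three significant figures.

Total series resistance ΣR = 3.11 + 2.65 + 7.64 + 8.98 + 1.16 = 23.54 Ω.
V = V_DC · R/ΣR = 3.26 × 0.3815 = 1.244 V.

V ≈ 1.24 V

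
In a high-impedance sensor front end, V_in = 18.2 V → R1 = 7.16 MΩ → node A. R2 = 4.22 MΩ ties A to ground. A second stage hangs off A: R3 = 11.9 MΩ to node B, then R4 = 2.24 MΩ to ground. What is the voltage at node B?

V_B ≈ 0.900 V

Looking into the second stage from A: R3 + R4 = 14.14 MΩ appears in parallel with R2.
Effective lower resistance at A: R2 ‖ 14.14 = 3.250 MΩ.
First divider: V_A = V_in · 3.250/(7.16 + 3.250) = 5.682 V.
Then the unloaded second divider: V_B = V_A × R4/(R3+R4) = 5.682 × 0.1584 = 0.9001 V.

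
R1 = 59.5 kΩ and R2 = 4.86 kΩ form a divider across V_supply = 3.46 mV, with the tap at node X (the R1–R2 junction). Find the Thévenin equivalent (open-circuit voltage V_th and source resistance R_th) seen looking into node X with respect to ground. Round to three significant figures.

V_th ≈ 0.261 mV, R_th ≈ 4.49 kΩ

With X open, the divider is unloaded: V_th = 3.46 × 4.86/64.36 = 0.2613 mV.
With V_supply suppressed (replaced by a short), R_th = R1 ‖ R2 = (59.50 × 4.86)/(59.50 + 4.86) = 4.493 kΩ.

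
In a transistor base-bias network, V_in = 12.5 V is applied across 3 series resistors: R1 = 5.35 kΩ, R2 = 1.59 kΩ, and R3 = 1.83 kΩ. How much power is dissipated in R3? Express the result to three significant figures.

P ≈ 3.72 mW

The common current is I = 12.5/8.770 = 1.425 mA.
V(R3) = I·R = 2.608 V; P = V·I = 2.608 × 1.425 = 3.718 mW.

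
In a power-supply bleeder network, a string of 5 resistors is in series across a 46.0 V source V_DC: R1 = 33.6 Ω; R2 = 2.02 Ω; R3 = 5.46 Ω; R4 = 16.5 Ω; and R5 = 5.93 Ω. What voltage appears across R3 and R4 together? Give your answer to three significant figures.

Total series resistance ΣR = 33.6 + 2.02 + 5.46 + 16.5 + 5.93 = 63.51 Ω.
R_{R3..R4} = 5.46 + 16.5 = 21.96 Ω.
By the voltage-divider rule, V = 46.0 × 21.96/63.51 = 15.91 V.

V ≈ 15.9 V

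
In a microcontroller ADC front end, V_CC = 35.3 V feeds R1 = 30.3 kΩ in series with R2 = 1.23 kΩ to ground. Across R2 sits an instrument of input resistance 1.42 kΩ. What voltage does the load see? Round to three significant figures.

V_out ≈ 0.752 V

First combine the lower leg with the load: R2 ‖ R_L = 0.6591 kΩ.
Now apply the divider: V_out = 35.3 × 0.02129 = 0.7515 V.
(Unloaded it would be 1.38 V; the load pulls it down.)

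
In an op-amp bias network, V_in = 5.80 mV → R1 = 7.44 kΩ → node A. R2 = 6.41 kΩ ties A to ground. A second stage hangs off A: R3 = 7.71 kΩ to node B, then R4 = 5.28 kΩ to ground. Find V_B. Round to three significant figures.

Node A sees R2 in parallel with the series input of stage 2, R3 + R4 = 12.99 kΩ.
Effective lower resistance at A: R2 ‖ 12.99 = 4.292 kΩ.
So V_A = 5.80 × 0.3658 = 2.122 mV.
V_B = V_A × 0.4065 = 0.8625 mV.

V_B ≈ 0.862 mV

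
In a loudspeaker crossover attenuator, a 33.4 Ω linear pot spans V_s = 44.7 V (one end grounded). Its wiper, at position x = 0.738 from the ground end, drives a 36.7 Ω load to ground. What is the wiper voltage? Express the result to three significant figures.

V_out ≈ 28.1 V

Split the track: R_lower = x·R_p = 24.65 Ω, R_upper = (1−x)·R_p = 8.751 Ω.
Lower segment in parallel with the load: 24.65 ‖ 36.7 = 14.75 Ω.
V_out = 44.7 × 14.75/(8.751 + 14.75) = 28.05 V.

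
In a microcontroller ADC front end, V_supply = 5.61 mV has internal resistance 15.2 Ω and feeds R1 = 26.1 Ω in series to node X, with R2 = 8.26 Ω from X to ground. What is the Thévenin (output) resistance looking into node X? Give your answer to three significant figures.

R1' = 15.2 + 26.1 = 41.30 Ω (source resistance + R1).
Zeroing V_supply shorts the top of R1' to ground, so R_th = R1' ‖ R2 = 6.883 Ω.

R_th ≈ 6.88 Ω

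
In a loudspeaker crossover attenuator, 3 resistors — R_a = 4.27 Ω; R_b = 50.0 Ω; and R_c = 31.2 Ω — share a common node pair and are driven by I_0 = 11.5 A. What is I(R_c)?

I ≈ 1.29 A

Conductances: ΣG = 1/4.27 + 1/50.0 + 1/31.2 = 0.2862 (1/Ω).
R_c takes the fraction G_k/ΣG = 0.03205/0.2862 = 0.1120, so I = 11.5 × 0.1120 = 1.288 A.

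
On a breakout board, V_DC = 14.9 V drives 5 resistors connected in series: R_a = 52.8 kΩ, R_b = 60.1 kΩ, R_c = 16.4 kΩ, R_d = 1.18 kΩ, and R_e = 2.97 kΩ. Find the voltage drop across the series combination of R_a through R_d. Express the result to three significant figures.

V ≈ 14.6 V

Series total: ΣR = 52.8 + 60.1 + 16.4 + 1.18 + 2.97 = 133.4 kΩ.
R_{R_a..R_d} = 52.8 + 60.1 + 16.4 + 1.18 = 130.5 kΩ.
V = V_DC · R/ΣR = 14.9 × 0.9777 = 14.57 V.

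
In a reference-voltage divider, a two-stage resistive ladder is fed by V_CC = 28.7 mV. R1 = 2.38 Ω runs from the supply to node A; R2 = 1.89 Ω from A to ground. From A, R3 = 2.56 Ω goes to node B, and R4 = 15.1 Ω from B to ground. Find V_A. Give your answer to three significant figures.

V_A ≈ 12.0 mV

The second stage (R3 + R4 = 17.66 Ω) loads node A in parallel with R2.
R2 ‖ (R3+R4) = 1.707 Ω.
V_A = 28.7 × 1.707/(2.38 + 1.707) = 11.99 mV.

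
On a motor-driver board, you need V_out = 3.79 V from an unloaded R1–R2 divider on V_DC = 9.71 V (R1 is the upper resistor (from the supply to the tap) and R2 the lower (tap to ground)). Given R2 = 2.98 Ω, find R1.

R1 ≈ 4.65 Ω

The divider ratio is R2/(R1+R2) = 3.79/9.71 = 0.3903.
So R1 = R2 · (V_DC/V_out − 1) = 2.98 × (9.71/3.79 − 1) = 2.98 × 1.562 = 4.655 Ω.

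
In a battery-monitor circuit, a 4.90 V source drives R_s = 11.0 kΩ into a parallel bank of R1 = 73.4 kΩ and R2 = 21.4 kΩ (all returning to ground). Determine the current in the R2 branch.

Combine the parallel branches: R_p = (1/73.4 + 1/21.4)⁻¹ = 16.57 kΩ.
V_A by voltage divider: V_A = 4.90 × 16.57/(11.0 + 16.57) = 2.945 V.
Branch current I = V_A/R2 = 2.945/21.4 = 0.1376 mA.

I ≈ 0.138 mA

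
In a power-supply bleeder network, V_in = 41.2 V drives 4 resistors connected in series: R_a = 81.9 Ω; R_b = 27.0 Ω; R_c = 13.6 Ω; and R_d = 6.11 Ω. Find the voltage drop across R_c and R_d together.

Total series resistance ΣR = 81.9 + 27.0 + 13.6 + 6.11 = 128.6 Ω.
R_{R_c..R_d} = 13.6 + 6.11 = 19.71 Ω.
Voltage divider: V = V_in · (19.71 / 128.6) = 41.2 × 0.1533 = 6.314 V.

V ≈ 6.31 V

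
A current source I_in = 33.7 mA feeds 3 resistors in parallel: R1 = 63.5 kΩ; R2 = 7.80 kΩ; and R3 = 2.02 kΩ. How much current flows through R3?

I ≈ 26.1 mA

ΣG = 1/63.5 + 1/7.80 + 1/2.02 = 0.6390.
By the current-divider rule, I = I_in · G_k/ΣG = 33.7 × 0.7747 = 26.11 mA.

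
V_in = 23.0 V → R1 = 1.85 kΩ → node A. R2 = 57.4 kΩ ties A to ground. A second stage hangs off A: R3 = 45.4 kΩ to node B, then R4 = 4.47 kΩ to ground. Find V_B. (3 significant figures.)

V_B ≈ 1.93 V

Looking into the second stage from A: R3 + R4 = 49.87 kΩ appears in parallel with R2.
R2 ‖ (R3+R4) = 26.69 kΩ.
So V_A = 23.0 × 0.9352 = 21.51 V.
V_B = V_A × 0.08963 = 1.928 V.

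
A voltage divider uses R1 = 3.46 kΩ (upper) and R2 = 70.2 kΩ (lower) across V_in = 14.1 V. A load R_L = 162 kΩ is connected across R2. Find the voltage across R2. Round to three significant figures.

V_out ≈ 13.2 V

The load sits in parallel with R2, giving an effective lower resistance R2' = R2·R_L/(R2+R_L) = 48.98 kΩ.
Now apply the divider: V_out = 14.1 × 0.9340 = 13.17 V.
(Unloaded it would be 13.4 V; the load pulls it down.)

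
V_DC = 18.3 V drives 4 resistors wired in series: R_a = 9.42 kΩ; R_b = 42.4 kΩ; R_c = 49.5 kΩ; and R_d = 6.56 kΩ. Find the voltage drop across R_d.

V ≈ 1.11 V

Series total: ΣR = 9.42 + 42.4 + 49.5 + 6.56 = 107.9 kΩ.
By the voltage-divider rule, V = 18.3 × 6.560/107.9 = 1.113 V.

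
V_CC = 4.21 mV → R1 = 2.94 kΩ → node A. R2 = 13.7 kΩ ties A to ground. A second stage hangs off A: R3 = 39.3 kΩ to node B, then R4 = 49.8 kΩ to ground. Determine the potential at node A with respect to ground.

Node A sees R2 in parallel with the series input of stage 2, R3 + R4 = 89.10 kΩ.
Effective lower resistance at A: R2 ‖ 89.10 = 11.87 kΩ.
So V_A = 4.21 × 0.8015 = 3.374 mV.

V_A ≈ 3.37 mV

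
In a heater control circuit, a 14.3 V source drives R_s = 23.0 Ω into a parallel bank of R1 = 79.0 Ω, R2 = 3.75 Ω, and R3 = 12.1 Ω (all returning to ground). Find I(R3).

I ≈ 0.127 A

Combine the parallel branches: R_p = (1/79.0 + 1/3.75 + 1/12.1)⁻¹ = 2.763 Ω.
Node voltage V_A = V_supply · R_p/(R_s + R_p) = 14.3 × 0.1072 = 1.533 V.
Branch current I = V_A/R3 = 1.533/12.1 = 0.1267 A.
(Check via current divider: I_total = 0.5551 A; share G_k/ΣG = 0.2283 → same result.)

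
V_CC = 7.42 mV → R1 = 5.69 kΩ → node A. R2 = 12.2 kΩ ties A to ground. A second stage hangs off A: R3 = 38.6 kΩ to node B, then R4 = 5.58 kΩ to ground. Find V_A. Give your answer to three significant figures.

V_A ≈ 4.65 mV

The second stage (R3 + R4 = 44.18 kΩ) loads node A in parallel with R2.
R2 ‖ (R3+R4) = 9.560 kΩ.
V_A = 7.42 × 9.560/(5.69 + 9.560) = 4.651 mV.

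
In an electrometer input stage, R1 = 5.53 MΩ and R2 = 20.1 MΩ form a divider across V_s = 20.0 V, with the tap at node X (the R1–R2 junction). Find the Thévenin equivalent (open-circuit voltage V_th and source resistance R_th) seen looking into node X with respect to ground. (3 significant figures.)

V_th ≈ 15.7 V, R_th ≈ 4.34 MΩ

Open-circuit (no load on X): V_th = V_s · R2/(R1 + R2) = 20.0 × 20.1/(5.530 + 20.1) = 15.68 V.
Looking into X with the source shorted: R_th = R1·R2/(R1+R2) = 5.530 × 20.1/25.63 = 4.337 MΩ.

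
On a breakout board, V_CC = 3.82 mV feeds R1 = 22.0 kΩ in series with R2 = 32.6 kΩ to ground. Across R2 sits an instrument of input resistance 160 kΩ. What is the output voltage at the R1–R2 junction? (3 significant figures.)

V_out ≈ 2.11 mV

R2 ‖ R_L = (32.6 × 160)/(32.6 + 160) = 27.08 kΩ.
Voltage divider with the loaded lower leg: V_out = 3.82 × 27.08/(22.0 + 27.08) = 3.82 × 0.5518 = 2.108 mV.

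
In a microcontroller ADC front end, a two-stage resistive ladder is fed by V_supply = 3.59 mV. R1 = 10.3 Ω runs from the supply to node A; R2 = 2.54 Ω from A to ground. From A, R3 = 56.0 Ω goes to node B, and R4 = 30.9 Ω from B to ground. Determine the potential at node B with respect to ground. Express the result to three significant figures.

The second stage (R3 + R4 = 86.90 Ω) loads node A in parallel with R2.
Effective lower resistance at A: R2 ‖ 86.90 = 2.468 Ω.
V_A = 3.59 × 2.468/(10.3 + 2.468) = 0.6939 mV.
V_B = V_A × 0.3556 = 0.2467 mV.

V_B ≈ 0.247 mV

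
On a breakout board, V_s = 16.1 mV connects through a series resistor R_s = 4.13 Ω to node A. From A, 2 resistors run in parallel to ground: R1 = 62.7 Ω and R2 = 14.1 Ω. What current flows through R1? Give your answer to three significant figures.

Combine the parallel branches: R_p = (1/62.7 + 1/14.1)⁻¹ = 11.51 Ω.
V_A = 16.1 × 11.51/15.64 = 11.85 mV.
Branch current I = V_A/R1 = 11.85/62.7 = 0.1890 mA.

I ≈ 0.189 mA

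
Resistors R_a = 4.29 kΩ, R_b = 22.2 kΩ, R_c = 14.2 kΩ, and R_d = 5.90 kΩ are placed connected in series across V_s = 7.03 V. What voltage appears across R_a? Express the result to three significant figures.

Series total: ΣR = 4.29 + 22.2 + 14.2 + 5.90 = 46.59 kΩ.
By the voltage-divider rule, V = 7.03 × 4.290/46.59 = 0.6473 V.

V ≈ 0.647 V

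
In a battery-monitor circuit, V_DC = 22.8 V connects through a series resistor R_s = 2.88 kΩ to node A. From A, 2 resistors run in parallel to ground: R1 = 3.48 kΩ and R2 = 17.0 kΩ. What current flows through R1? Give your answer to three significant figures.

Equivalent of the parallel group: R_p = 2.889 kΩ.
V_A by voltage divider: V_A = 22.8 × 2.889/(2.88 + 2.889) = 11.42 V.
I(R1) = V_A / R1 = 11.42/3.48 = 3.281 mA.

I ≈ 3.28 mA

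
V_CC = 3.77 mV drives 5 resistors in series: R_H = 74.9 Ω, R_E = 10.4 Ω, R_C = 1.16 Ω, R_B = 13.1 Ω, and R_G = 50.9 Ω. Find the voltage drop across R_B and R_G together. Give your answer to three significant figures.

V ≈ 1.60 mV

Series total: ΣR = 74.9 + 10.4 + 1.16 + 13.1 + 50.9 = 150.5 Ω.
R_{R_B..R_G} = 13.1 + 50.9 = 64.00 Ω.
Voltage divider: V = V_CC · (64.00 / 150.5) = 3.77 × 0.4254 = 1.604 mV.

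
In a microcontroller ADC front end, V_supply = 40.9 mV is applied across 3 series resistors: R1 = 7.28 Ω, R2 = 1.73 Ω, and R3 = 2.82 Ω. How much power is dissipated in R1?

P ≈ 87.0 µW

The common current is I = 40.9/11.83 = 3.457 mA.
P(R1) = I²·R1 = (3.457)² × 7.28 = 87.02 µW.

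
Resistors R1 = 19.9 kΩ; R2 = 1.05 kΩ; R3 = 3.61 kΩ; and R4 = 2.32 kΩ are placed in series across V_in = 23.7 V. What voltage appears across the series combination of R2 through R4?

V ≈ 6.15 V

Total series resistance ΣR = 19.9 + 1.05 + 3.61 + 2.32 = 26.88 kΩ.
R_{R2..R4} = 1.05 + 3.61 + 2.32 = 6.980 kΩ.
V = V_in · R/ΣR = 23.7 × 0.2597 = 6.154 V.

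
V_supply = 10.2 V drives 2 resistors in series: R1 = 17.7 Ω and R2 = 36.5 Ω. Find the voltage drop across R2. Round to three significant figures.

Series total: ΣR = 17.7 + 36.5 = 54.20 Ω.
Voltage divider: V = V_supply · (36.50 / 54.20) = 10.2 × 0.6734 = 6.869 V.

V ≈ 6.87 V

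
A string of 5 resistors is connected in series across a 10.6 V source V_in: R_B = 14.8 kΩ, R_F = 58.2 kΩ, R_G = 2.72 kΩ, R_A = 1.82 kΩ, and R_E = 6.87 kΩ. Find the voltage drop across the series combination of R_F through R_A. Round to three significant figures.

Total series resistance ΣR = 14.8 + 58.2 + 2.72 + 1.82 + 6.87 = 84.41 kΩ.
R_{R_F..R_A} = 58.2 + 2.72 + 1.82 = 62.74 kΩ.
Voltage divider: V = V_in · (62.74 / 84.41) = 10.6 × 0.7433 = 7.879 V.

V ≈ 7.88 V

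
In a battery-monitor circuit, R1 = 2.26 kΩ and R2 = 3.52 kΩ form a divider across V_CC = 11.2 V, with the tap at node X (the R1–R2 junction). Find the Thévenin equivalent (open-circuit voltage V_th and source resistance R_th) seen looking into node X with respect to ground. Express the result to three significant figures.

Open-circuit (no load on X): V_th = V_CC · R2/(R1 + R2) = 11.2 × 3.52/(2.260 + 3.52) = 6.821 V.
Zeroing V_CC shorts the top of R1 to ground, so R_th = R1 ‖ R2 = 1.376 kΩ.

V_th ≈ 6.82 V, R_th ≈ 1.38 kΩ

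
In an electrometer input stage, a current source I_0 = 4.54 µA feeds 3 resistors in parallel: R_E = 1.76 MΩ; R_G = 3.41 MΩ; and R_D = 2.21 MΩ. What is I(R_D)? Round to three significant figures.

Conductances: ΣG = 1/1.76 + 1/3.41 + 1/2.21 = 1.314 (1/MΩ).
By the current-divider rule, I = I_0 · G_k/ΣG = 4.54 × 0.3444 = 1.563 µA.

I ≈ 1.56 µA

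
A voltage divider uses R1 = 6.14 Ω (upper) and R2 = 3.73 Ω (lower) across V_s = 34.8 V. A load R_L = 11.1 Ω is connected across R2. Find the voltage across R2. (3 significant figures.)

The load sits in parallel with R2, giving an effective lower resistance R2' = R2·R_L/(R2+R_L) = 2.792 Ω.
Now apply the divider: V_out = 34.8 × 0.3126 = 10.88 V.

V_out ≈ 10.9 V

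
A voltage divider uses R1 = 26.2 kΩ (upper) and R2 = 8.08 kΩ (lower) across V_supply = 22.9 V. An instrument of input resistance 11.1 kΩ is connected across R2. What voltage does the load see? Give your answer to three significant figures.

First combine the lower leg with the load: R2 ‖ R_L = 4.676 kΩ.
Voltage divider with the loaded lower leg: V_out = 22.9 × 4.676/(26.2 + 4.676) = 22.9 × 0.1514 = 3.468 V.

V_out ≈ 3.47 V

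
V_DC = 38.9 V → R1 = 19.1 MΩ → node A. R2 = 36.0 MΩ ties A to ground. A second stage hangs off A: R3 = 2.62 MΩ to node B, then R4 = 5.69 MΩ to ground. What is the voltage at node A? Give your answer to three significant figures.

V_A ≈ 10.2 V

Node A sees R2 in parallel with the series input of stage 2, R3 + R4 = 8.310 MΩ.
R2 ‖ (R3+R4) = 6.752 MΩ.
First divider: V_A = V_DC · 6.752/(19.1 + 6.752) = 10.16 V.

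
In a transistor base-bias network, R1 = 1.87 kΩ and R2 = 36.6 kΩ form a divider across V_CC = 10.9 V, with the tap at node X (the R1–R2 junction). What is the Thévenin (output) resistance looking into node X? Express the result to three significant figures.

Zeroing V_CC shorts the top of R1 to ground, so R_th = R1 ‖ R2 = 1.779 kΩ.

R_th ≈ 1.78 kΩ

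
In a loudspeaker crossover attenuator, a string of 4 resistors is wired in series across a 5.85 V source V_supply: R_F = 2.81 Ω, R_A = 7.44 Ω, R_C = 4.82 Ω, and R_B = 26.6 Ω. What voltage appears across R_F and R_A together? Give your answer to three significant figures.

V ≈ 1.44 V

Total series resistance ΣR = 2.81 + 7.44 + 4.82 + 26.6 = 41.67 Ω.
R_{R_F..R_A} = 2.81 + 7.44 = 10.25 Ω.
V = V_supply · R/ΣR = 5.85 × 0.2460 = 1.439 V.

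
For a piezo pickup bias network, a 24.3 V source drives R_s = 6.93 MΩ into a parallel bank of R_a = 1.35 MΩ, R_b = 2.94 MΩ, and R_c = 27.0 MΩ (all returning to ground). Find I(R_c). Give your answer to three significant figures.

Equivalent of the parallel group: R_p = 0.8945 MΩ.
V_A = 24.3 × 0.8945/7.825 = 2.778 V.
I(R_c) = V_A / R_c = 2.778/27.0 = 0.1029 µA.

I ≈ 0.103 µA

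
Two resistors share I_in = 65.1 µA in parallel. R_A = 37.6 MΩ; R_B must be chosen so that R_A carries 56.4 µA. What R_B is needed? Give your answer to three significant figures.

R_B ≈ 244 MΩ

The fraction through R_A equals R_B/(R_A+R_B).
56.4/65.1 = R_B/(R_A + R_B) → R_B = R_A · (0.8664)/(1 − 0.8664) = 37.6 × 6.483 = 243.8 MΩ.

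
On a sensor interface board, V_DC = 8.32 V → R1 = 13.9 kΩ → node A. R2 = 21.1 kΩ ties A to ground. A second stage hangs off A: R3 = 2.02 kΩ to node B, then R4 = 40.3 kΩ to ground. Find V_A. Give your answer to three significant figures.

V_A ≈ 4.19 V

Node A sees R2 in parallel with the series input of stage 2, R3 + R4 = 42.32 kΩ.
Effective lower resistance at A: R2 ‖ 42.32 = 14.08 kΩ.
First divider: V_A = V_DC · 14.08/(13.9 + 14.08) = 4.187 V.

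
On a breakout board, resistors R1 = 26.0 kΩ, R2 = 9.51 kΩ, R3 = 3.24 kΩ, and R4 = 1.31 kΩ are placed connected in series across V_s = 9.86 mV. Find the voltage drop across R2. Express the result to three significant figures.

V ≈ 2.34 mV

Series total: ΣR = 26.0 + 9.51 + 3.24 + 1.31 = 40.06 kΩ.
By the voltage-divider rule, V = 9.86 × 9.510/40.06 = 2.341 mV.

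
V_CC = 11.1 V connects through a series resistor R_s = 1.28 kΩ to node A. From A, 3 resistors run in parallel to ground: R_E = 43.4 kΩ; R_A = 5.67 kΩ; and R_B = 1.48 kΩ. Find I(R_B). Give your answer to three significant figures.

I ≈ 3.54 mA

Parallel bank: R_p = 1/(1/43.4 + 1/5.67 + 1/1.48) = 1.143 kΩ.
Node voltage V_A = V_CC · R_p/(R_s + R_p) = 11.1 × 0.4717 = 5.236 V.
I(R_B) = V_A / R_B = 5.236/1.48 = 3.538 mA.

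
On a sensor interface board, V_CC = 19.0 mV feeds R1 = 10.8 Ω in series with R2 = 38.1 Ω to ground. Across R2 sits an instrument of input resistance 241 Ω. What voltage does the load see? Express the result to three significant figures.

V_out ≈ 14.3 mV

First combine the lower leg with the load: R2 ‖ R_L = 32.90 Ω.
Now apply the divider: V_out = 19.0 × 0.7529 = 14.30 mV.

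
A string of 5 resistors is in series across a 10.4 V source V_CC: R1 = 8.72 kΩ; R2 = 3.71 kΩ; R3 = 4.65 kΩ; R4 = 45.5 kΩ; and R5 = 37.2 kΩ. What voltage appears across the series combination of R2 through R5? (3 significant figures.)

Series total: ΣR = 8.72 + 3.71 + 4.65 + 45.5 + 37.2 = 99.78 kΩ.
R_{R2..R5} = 3.71 + 4.65 + 45.5 + 37.2 = 91.06 kΩ.
Voltage divider: V = V_CC · (91.06 / 99.78) = 10.4 × 0.9126 = 9.491 V.

V ≈ 9.49 V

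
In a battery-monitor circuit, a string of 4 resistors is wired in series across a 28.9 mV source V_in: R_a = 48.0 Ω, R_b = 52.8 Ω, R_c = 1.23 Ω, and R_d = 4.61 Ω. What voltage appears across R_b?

V ≈ 14.3 mV

ΣR = 48.0 + 52.8 + 1.23 + 4.61 = 106.6 Ω.
V = V_in · R/ΣR = 28.9 × 0.4951 = 14.31 mV.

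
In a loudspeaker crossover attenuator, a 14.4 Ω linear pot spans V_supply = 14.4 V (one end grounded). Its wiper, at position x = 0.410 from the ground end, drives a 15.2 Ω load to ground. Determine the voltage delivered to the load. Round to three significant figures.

Split the track: R_lower = x·R_p = 5.904 Ω, R_upper = (1−x)·R_p = 8.496 Ω.
(x·R_p) ‖ R_L = 4.252 Ω.
Loaded-divider output: V_out = 14.4 × 0.3336 = 4.803 V.
(Unloaded: V_out = x·V_supply = 5.90 V.)

V_out ≈ 4.80 V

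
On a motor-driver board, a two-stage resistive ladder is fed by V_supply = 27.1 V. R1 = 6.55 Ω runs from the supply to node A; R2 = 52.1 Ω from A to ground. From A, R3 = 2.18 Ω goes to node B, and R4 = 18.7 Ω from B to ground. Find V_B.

V_B ≈ 16.9 V

Looking into the second stage from A: R3 + R4 = 20.88 Ω appears in parallel with R2.
Effective lower resistance at A: R2 ‖ 20.88 = 14.91 Ω.
So V_A = 27.1 × 0.6947 = 18.83 V.
Then the unloaded second divider: V_B = V_A × R4/(R3+R4) = 18.83 × 0.8956 = 16.86 V.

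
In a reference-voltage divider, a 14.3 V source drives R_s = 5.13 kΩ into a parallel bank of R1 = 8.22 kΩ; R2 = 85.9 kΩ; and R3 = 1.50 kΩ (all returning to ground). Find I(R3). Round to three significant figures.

Combine the parallel branches: R_p = (1/8.22 + 1/85.9 + 1/1.50)⁻¹ = 1.250 kΩ.
V_A by voltage divider: V_A = 14.3 × 1.250/(5.13 + 1.250) = 2.802 V.
Branch current I = V_A/R3 = 2.802/1.50 = 1.868 mA.

I ≈ 1.87 mA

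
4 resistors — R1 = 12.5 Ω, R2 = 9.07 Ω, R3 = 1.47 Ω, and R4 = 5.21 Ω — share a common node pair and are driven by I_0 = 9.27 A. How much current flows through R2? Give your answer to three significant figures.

Total conductance ΣG = 1/12.5 + 1/9.07 + 1/1.47 + 1/5.21 = 1.062 (units of 1/Ω).
Current divider: I(R2) = I_0 · G_k/ΣG = 9.27 × (0.1103/1.062) = 9.27 × 0.1038 = 0.9620 A.

I ≈ 0.962 A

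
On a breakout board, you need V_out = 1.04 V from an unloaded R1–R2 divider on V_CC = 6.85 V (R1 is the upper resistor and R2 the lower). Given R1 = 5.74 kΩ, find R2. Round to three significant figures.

V_out/V_CC = R2/(R1+R2) = 0.1518.
So R2 = R1 · V_out/(V_CC − V_out) = 5.74 × 1.04/(6.85 − 1.04) = 5.74 × 0.1790 = 1.027 kΩ.

R2 ≈ 1.03 kΩ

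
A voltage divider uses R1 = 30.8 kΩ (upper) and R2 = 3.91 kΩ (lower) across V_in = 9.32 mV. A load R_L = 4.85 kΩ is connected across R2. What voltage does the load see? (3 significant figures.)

V_out ≈ 0.612 mV

The load sits in parallel with R2, giving an effective lower resistance R2' = R2·R_L/(R2+R_L) = 2.165 kΩ.
Voltage divider with the loaded lower leg: V_out = 9.32 × 2.165/(30.8 + 2.165) = 9.32 × 0.06567 = 0.6120 mV.
(Unloaded it would be 1.05 mV; the load pulls it down.)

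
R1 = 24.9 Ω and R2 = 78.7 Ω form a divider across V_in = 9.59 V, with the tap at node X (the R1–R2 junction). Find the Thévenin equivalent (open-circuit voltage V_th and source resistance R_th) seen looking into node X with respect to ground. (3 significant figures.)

Open-circuit (no load on X): V_th = V_in · R2/(R1 + R2) = 9.59 × 78.7/(24.90 + 78.7) = 7.285 V.
With V_in suppressed (replaced by a short), R_th = R1 ‖ R2 = (24.90 × 78.7)/(24.90 + 78.7) = 18.92 Ω.

V_th ≈ 7.29 V, R_th ≈ 18.9 Ω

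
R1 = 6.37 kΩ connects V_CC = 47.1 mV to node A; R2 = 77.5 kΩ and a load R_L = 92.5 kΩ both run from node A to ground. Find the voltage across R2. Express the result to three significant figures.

V_out ≈ 40.9 mV

The load sits in parallel with R2, giving an effective lower resistance R2' = R2·R_L/(R2+R_L) = 42.17 kΩ.
Now apply the divider: V_out = 47.1 × 0.8688 = 40.92 mV.
(Unloaded it would be 43.5 mV; the load pulls it down.)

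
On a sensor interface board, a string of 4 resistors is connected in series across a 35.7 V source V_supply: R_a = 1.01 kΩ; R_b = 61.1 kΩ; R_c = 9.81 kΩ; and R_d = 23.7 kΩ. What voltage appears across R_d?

Series total: ΣR = 1.01 + 61.1 + 9.81 + 23.7 = 95.62 kΩ.
By the voltage-divider rule, V = 35.7 × 23.70/95.62 = 8.848 V.

V ≈ 8.85 V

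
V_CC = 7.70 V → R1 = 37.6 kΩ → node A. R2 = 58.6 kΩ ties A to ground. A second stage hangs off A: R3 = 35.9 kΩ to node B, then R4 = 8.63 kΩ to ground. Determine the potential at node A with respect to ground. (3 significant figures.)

Node A sees R2 in parallel with the series input of stage 2, R3 + R4 = 44.53 kΩ.
Effective lower resistance at A: R2 ‖ 44.53 = 25.30 kΩ.
So V_A = 7.70 × 0.4023 = 3.097 V.

V_A ≈ 3.10 V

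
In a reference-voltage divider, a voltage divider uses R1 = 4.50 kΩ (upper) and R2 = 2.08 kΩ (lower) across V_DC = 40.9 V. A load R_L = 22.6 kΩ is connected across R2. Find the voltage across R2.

V_out ≈ 12.2 V

R2 ‖ R_L = (2.08 × 22.6)/(2.08 + 22.6) = 1.905 kΩ.
Then V_out = V_DC · R2'/(R1 + R2') = 40.9 × 1.905/6.405 = 12.16 V.
(Unloaded it would be 12.9 V; the load pulls it down.)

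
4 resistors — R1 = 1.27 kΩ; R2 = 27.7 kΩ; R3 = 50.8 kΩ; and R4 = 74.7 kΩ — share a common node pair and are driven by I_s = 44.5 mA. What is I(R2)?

I ≈ 1.88 mA

Conductances: ΣG = 1/1.27 + 1/27.7 + 1/50.8 + 1/74.7 = 0.8566 (1/kΩ).
R2 takes the fraction G_k/ΣG = 0.03610/0.8566 = 0.04215, so I = 44.5 × 0.04215 = 1.875 mA.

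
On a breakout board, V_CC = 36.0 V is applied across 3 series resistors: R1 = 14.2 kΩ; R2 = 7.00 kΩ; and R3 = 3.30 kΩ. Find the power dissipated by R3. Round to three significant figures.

The common current is I = 36.0/24.50 = 1.469 mA.
V(R3) = I·R = 4.849 V; P = V·I = 4.849 × 1.469 = 7.125 mW.

P ≈ 7.13 mW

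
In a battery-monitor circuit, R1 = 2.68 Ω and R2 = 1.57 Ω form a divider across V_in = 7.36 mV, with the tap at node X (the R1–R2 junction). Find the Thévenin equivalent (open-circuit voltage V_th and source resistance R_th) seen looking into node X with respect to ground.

V_th is the unloaded tap voltage: V_in · R2/(R1+R2) = 7.36 × 0.3694 = 2.719 mV.
Looking into X with the source shorted: R_th = R1·R2/(R1+R2) = 2.680 × 1.57/4.250 = 0.9900 Ω.

V_th ≈ 2.72 mV, R_th ≈ 0.990 Ω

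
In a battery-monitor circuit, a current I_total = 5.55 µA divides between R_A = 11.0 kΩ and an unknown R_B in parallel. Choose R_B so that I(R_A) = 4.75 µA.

R_B ≈ 65.3 kΩ

In a two-way split, I_A/I_total = R_B/(R_A + R_B).
With f = 0.8559, R_B = R_A · f/(1−f) = 11.0 × 5.938 = 65.31 kΩ.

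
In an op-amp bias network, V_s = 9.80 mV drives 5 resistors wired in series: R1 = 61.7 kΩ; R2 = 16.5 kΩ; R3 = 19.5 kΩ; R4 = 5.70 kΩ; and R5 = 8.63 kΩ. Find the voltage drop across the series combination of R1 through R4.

Total series resistance ΣR = 61.7 + 16.5 + 19.5 + 5.70 + 8.63 = 112.0 kΩ.
R_{R1..R4} = 61.7 + 16.5 + 19.5 + 5.70 = 103.4 kΩ.
V = V_s · R/ΣR = 9.80 × 0.9230 = 9.045 mV.

V ≈ 9.05 mV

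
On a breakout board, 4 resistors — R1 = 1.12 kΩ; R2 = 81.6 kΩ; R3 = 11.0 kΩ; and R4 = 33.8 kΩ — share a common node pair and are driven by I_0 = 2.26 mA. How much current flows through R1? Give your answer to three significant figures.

Total conductance ΣG = 1/1.12 + 1/81.6 + 1/11.0 + 1/33.8 = 1.026 (units of 1/kΩ).
R1 takes the fraction G_k/ΣG = 0.8929/1.026 = 0.8706, so I = 2.26 × 0.8706 = 1.967 mA.

I ≈ 1.97 mA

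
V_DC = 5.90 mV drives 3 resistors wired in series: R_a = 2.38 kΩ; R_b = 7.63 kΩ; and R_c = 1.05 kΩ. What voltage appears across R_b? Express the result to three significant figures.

V ≈ 4.07 mV

ΣR = 2.38 + 7.63 + 1.05 = 11.06 kΩ.
Voltage divider: V = V_DC · (7.630 / 11.06) = 5.90 × 0.6899 = 4.070 mV.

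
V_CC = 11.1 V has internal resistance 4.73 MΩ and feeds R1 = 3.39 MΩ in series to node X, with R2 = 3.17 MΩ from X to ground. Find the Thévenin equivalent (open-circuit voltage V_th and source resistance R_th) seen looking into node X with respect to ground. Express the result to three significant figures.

R1' = 4.73 + 3.39 = 8.120 MΩ (source resistance + R1).
With X open, the divider is unloaded: V_th = 11.1 × 3.17/11.29 = 3.117 V.
Looking into X with the source shorted: R_th = R1'·R2/(R1'+R2) = 8.120 × 3.17/11.29 = 2.280 MΩ.

V_th ≈ 3.12 V, R_th ≈ 2.28 MΩ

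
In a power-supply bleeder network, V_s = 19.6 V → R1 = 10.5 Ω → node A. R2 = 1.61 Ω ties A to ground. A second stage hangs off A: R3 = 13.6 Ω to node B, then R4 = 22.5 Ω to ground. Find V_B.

V_B ≈ 1.56 V

Looking into the second stage from A: R3 + R4 = 36.10 Ω appears in parallel with R2.
R2 ‖ (R3+R4) = 1.541 Ω.
First divider: V_A = V_s · 1.541/(10.5 + 1.541) = 2.509 V.
V_B = V_A × 0.6233 = 1.564 V.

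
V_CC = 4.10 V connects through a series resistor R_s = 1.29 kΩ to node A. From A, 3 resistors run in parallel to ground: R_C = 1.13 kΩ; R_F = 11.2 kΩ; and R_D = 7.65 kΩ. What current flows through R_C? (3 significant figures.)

Equivalent of the parallel group: R_p = 0.9050 kΩ.
V_A by voltage divider: V_A = 4.10 × 0.9050/(1.29 + 0.9050) = 1.690 V.
Branch current I = V_A/R_C = 1.690/1.13 = 1.496 mA.

I ≈ 1.50 mA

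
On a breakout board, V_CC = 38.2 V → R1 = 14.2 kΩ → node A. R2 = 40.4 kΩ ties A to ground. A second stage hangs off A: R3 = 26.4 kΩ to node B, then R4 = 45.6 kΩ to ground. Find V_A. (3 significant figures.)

Looking into the second stage from A: R3 + R4 = 72.00 kΩ appears in parallel with R2.
Effective lower resistance at A: R2 ‖ 72.00 = 25.88 kΩ.
First divider: V_A = V_CC · 25.88/(14.2 + 25.88) = 24.67 V.

V_A ≈ 24.7 V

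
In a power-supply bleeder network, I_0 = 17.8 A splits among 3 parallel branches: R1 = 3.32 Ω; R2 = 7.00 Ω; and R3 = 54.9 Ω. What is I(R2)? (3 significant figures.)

Total conductance ΣG = 1/3.32 + 1/7.00 + 1/54.9 = 0.4623 (units of 1/Ω).
Current divider: I(R2) = I_0 · G_k/ΣG = 17.8 × (0.1429/0.4623) = 17.8 × 0.3090 = 5.501 A.

I ≈ 5.50 A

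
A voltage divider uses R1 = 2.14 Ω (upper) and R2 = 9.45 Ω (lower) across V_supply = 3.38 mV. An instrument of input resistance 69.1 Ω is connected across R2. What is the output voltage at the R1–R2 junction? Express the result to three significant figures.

R2 ‖ R_L = (9.45 × 69.1)/(9.45 + 69.1) = 8.313 Ω.
Now apply the divider: V_out = 3.38 × 0.7953 = 2.688 mV.

V_out ≈ 2.69 mV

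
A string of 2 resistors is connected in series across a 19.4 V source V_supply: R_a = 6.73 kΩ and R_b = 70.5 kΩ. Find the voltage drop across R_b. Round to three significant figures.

ΣR = 6.73 + 70.5 = 77.23 kΩ.
Voltage divider: V = V_supply · (70.50 / 77.23) = 19.4 × 0.9129 = 17.71 V.

V ≈ 17.7 V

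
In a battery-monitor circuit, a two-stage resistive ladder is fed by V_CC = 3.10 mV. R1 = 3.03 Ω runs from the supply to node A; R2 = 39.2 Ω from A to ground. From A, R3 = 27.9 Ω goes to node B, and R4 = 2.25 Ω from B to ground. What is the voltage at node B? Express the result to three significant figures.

V_B ≈ 0.196 mV

The second stage (R3 + R4 = 30.15 Ω) loads node A in parallel with R2.
Effective lower resistance at A: R2 ‖ 30.15 = 17.04 Ω.
So V_A = 3.10 × 0.8490 = 2.632 mV.
Then the unloaded second divider: V_B = V_A × R4/(R3+R4) = 2.632 × 0.07463 = 0.1964 mV.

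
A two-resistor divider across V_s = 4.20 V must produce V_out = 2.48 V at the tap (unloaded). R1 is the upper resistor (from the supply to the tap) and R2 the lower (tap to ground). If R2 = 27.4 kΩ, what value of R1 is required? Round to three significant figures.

V_out/V_s = R2/(R1+R2) = 0.5905.
R1 = R2·(1/k − 1) = 27.4 × 0.6935 = 19.00 kΩ.

R1 ≈ 19.0 kΩ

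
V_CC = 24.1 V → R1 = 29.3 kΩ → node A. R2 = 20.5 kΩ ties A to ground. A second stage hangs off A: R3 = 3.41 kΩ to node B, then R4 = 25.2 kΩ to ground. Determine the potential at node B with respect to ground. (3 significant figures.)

The second stage (R3 + R4 = 28.61 kΩ) loads node A in parallel with R2.
R2 ‖ (R3+R4) = 11.94 kΩ.
First divider: V_A = V_CC · 11.94/(29.3 + 11.94) = 6.979 V.
V_B = V_A × 0.8808 = 6.147 V.

V_B ≈ 6.15 V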